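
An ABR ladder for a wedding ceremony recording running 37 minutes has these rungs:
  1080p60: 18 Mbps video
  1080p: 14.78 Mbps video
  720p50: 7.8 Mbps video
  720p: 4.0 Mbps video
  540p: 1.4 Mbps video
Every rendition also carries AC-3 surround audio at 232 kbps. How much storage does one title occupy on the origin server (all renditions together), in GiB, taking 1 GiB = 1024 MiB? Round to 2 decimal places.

12.18 GiB

37 min = 2220 s
Audio: 232 kbps = 0.232 Mbps.
Sum of rendition bitrates: (18+0.232) + (14.78+0.232) + (7.8+0.232) + (4.0+0.232) + (1.4+0.232) = 47.140 Mbps.
× 2220 s = 104,651 Mb = 13,081 MB = 12.18 GiB.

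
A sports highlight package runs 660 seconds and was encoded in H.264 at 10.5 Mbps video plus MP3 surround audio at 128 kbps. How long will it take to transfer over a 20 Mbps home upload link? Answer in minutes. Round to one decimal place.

Audio: 128 kbps = 0.128 Mbps.
Total bitrate: 10.628 Mbps.
File: 10.628 Mbps × 660 s = 7014.5 Mb.
At 20 Mbps: 7014.5 / 20 = 350.7 s ≈ 5.85 minutes.

5.8 minutes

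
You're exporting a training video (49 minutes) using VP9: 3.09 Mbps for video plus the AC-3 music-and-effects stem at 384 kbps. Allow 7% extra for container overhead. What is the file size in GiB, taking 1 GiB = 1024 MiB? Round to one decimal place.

1.3 GiB

49 min = 2940 s
Audio: 384 kbps = 0.384 Mbps.
Total bitrate: 3.09 + 0.384 = 3.474 Mbps.
Stream data: 3.474 Mbps × 2940 s = 10213.6 Mb.
With 7% container overhead: ×1.07.
10,929 Mb = 1,366,063,650 bytes ÷ 1,073,741,824 = 1.272 GiB.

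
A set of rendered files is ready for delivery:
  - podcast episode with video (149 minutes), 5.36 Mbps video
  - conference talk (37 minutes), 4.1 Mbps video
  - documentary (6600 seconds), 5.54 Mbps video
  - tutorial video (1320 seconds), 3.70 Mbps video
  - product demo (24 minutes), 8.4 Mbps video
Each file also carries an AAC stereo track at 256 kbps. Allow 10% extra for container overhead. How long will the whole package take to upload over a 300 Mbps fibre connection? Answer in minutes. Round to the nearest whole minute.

Audio: 256 kbps = 0.256 Mbps.
podcast episode with video: 5.616 Mbps × 8940 s × 1.10 = 55227.7 Mb
conference talk: 4.356 Mbps × 2220 s × 1.10 = 10637.4 Mb
documentary: 5.796 Mbps × 6600 s × 1.10 = 42079.0 Mb
tutorial video: 3.956 Mbps × 1320 s × 1.10 = 5744.1 Mb
product demo: 8.656 Mbps × 1440 s × 1.10 = 13711.1 Mb
Total: 127399.3 Mb = 15924.9 MB.
At 300 Mbps: 127399.3 / 300 = 425 s ≈ 7.08 minutes.

7 minutes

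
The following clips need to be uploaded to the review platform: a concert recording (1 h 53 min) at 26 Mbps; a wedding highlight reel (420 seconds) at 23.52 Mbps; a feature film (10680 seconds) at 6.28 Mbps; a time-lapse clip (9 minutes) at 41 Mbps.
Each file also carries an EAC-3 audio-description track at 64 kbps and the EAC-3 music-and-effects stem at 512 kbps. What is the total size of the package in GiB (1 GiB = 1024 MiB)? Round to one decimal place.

Audio total: 64 + 512 = 576 kbps = 0.576 Mbps.
concert recording: 26.576 Mbps × 6780 s = 180185.3 Mb
wedding highlight reel: 24.096 Mbps × 420 s = 10120.3 Mb
feature film: 6.856 Mbps × 10680 s = 73222.1 Mb
time-lapse clip: 41.576 Mbps × 540 s = 22451.0 Mb
Total: 285978.7 Mb = 35747.3 MB.
= 33.29 GiB.

33.3 GiB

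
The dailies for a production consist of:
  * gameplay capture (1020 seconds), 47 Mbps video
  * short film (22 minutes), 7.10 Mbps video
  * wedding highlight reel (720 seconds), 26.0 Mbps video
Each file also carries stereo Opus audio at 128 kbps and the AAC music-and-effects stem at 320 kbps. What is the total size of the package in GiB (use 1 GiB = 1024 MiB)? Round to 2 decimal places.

Audio total: 128 + 320 = 448 kbps = 0.448 Mbps.
gameplay capture: 47.448 Mbps × 1020 s = 48397.0 Mb
short film: 7.548 Mbps × 1320 s = 9963.4 Mb
wedding highlight reel: 26.448 Mbps × 720 s = 19042.6 Mb
Total: 77402.9 Mb = 9675.4 MB.
= 9.011 GiB.

9.01 GiB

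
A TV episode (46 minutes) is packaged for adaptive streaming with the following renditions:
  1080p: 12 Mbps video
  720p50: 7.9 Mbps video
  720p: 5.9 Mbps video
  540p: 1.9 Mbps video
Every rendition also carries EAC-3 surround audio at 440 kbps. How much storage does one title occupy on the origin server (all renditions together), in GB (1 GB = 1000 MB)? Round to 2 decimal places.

10.16 GB

46 min = 2760 s
Audio: 440 kbps = 0.440 Mbps.
Sum of rendition bitrates: (12+0.440) + (7.9+0.440) + (5.9+0.440) + (1.9+0.440) = 29.460 Mbps.
× 2760 s = 81,310 Mb = 10,164 MB = 10.16 GB.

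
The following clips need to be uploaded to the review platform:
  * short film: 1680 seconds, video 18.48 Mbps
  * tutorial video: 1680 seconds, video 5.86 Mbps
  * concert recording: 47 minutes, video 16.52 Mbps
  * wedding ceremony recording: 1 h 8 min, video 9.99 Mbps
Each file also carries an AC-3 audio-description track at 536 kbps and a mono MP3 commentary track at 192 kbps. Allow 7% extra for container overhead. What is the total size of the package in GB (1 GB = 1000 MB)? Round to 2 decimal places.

Audio total: 536 + 192 = 728 kbps = 0.728 Mbps.
short film: 19.208 Mbps × 1680 s × 1.07 = 34528.3 Mb
tutorial video: 6.588 Mbps × 1680 s × 1.07 = 11842.6 Mb
concert recording: 17.248 Mbps × 2820 s × 1.07 = 52044.1 Mb
wedding ceremony recording: 10.718 Mbps × 4080 s × 1.07 = 46790.5 Mb
Total: 145205.5 Mb = 18150.7 MB.
= 18.15 GB.

18.15 GB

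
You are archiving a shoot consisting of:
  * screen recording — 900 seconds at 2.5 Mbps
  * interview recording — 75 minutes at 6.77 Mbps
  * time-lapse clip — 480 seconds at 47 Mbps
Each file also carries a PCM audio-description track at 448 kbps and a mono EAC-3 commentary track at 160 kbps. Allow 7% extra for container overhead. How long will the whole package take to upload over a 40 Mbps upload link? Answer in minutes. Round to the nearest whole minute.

26 minutes

Audio total: 448 + 160 = 608 kbps = 0.608 Mbps.
screen recording: 3.108 Mbps × 900 s × 1.07 = 2993.0 Mb
interview recording: 7.378 Mbps × 4500 s × 1.07 = 35525.1 Mb
time-lapse clip: 47.608 Mbps × 480 s × 1.07 = 24451.5 Mb
Total: 62969.5 Mb = 7871.2 MB.
At 40 Mbps: 62969.5 / 40 = 1574 s ≈ 26.2 minutes.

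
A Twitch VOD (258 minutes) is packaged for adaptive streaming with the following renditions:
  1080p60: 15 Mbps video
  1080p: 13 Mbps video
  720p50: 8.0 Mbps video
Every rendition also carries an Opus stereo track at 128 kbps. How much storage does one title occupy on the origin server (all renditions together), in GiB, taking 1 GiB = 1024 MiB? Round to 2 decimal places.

258 min = 15480 s
Audio: 128 kbps = 0.128 Mbps.
Sum of rendition bitrates: (15+0.128) + (13+0.128) + (8.0+0.128) = 36.384 Mbps.
× 15480 s = 563,224 Mb = 70,403 MB = 65.57 GiB.

65.57 GiB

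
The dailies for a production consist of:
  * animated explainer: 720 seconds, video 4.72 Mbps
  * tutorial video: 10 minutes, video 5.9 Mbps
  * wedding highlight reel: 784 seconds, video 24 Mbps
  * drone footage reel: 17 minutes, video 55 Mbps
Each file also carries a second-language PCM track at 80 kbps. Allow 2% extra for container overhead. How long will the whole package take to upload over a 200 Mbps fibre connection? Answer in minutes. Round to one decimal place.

7.0 minutes

Audio: 80 kbps = 0.080 Mbps.
animated explainer: 4.800 Mbps × 720 s × 1.02 = 3525.1 Mb
tutorial video: 5.980 Mbps × 600 s × 1.02 = 3659.8 Mb
wedding highlight reel: 24.080 Mbps × 784 s × 1.02 = 19256.3 Mb
drone footage reel: 55.080 Mbps × 1020 s × 1.02 = 57305.2 Mb
Total: 83746.4 Mb = 10468.3 MB.
At 200 Mbps: 83746.4 / 200 = 419 s ≈ 6.98 minutes.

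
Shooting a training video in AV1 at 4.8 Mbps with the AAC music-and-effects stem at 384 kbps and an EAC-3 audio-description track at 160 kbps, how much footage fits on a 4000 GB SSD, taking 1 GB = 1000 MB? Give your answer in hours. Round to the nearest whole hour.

1663 hours

Audio total: 384 + 160 = 544 kbps = 0.544 Mbps.
Total bitrate: 4.8 + 0.544 = 5.344 Mbps.
Capacity: 4000 GB = 32,000,000 Mb.
Recording time: 32,000,000 / 5.344 = 5,988,024 s ≈ 1,663 hours.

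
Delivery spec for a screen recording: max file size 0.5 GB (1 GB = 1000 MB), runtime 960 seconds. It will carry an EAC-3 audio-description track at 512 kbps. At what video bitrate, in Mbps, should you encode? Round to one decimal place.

Budget: 0.5 GB = 4000.0 Mb.
Total bitrate budget: 4000.0 Mb / 960 s = 4.167 Mbps.
Audio: 512 kbps = 0.512 Mbps.
Video: 4.167 − 0.512 = 3.655 Mbps.

3.7 Mbps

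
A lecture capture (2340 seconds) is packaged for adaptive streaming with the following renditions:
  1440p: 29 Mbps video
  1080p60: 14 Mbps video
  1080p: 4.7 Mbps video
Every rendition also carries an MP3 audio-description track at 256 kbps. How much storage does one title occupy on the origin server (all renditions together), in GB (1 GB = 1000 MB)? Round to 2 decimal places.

14.18 GB

Audio: 256 kbps = 0.256 Mbps.
Sum of rendition bitrates: (29+0.256) + (14+0.256) + (4.7+0.256) = 48.468 Mbps.
× 2340 s = 113,415 Mb = 14,177 MB = 14.18 GB.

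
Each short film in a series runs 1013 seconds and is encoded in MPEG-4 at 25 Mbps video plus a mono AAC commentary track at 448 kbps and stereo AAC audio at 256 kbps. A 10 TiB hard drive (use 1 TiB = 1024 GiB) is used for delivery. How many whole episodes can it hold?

3378

Audio total: 448 + 256 = 704 kbps = 0.704 Mbps.
Total bitrate: 25.704 Mbps.
Per item: 25.704 Mbps × 1013 s = 26,038 Mb = 3,255 MB.
Capacity: 10 TiB = 87,960,930 Mb; 3378.16 items → 3378 complete.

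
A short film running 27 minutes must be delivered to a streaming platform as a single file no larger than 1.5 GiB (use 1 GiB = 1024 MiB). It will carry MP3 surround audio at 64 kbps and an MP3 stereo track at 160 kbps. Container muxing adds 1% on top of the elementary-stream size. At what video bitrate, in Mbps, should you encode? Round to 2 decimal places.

7.65 Mbps

Budget: 1.5 GiB = 12884.9 Mb.
Stream payload after overhead: 12884.9 / 1.01 = 12757.3 Mb.
27 min = 1620 s
Total bitrate budget: 12757.3 Mb / 1620 s = 7.875 Mbps.
Audio total: 64 + 160 = 224 kbps = 0.224 Mbps.
Video: 7.875 − 0.224 = 7.651 Mbps.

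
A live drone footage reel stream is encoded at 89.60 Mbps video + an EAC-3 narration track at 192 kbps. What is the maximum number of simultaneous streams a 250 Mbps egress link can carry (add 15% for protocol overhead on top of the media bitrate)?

Audio: 192 kbps = 0.192 Mbps.
Per-viewer media rate: 89.792 Mbps.
On the wire with 15% overhead: 103.261 Mbps.
250 Mbps = 250.0 Mbps; 250.0 / 103.261 = 2.42 → 2 viewers.

2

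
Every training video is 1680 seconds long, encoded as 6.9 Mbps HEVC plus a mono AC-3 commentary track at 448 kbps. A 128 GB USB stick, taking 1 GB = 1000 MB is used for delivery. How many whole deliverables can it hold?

82

Audio: 448 kbps = 0.448 Mbps.
Total bitrate: 7.348 Mbps.
Per item: 7.348 Mbps × 1680 s = 12,345 Mb = 1,543 MB.
Capacity: 128 GB = 1,024,000 Mb; 82.95 items → 82 complete.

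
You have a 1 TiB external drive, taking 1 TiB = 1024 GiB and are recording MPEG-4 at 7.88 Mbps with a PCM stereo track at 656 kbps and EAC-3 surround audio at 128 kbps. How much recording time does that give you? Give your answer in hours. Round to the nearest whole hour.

282 hours

Audio total: 656 + 128 = 784 kbps = 0.784 Mbps.
Total bitrate: 7.88 + 0.784 = 8.664 Mbps.
Capacity: 1 TiB = 8,796,093 Mb.
Recording time: 8,796,093 / 8.664 = 1,015,246 s ≈ 282 hours.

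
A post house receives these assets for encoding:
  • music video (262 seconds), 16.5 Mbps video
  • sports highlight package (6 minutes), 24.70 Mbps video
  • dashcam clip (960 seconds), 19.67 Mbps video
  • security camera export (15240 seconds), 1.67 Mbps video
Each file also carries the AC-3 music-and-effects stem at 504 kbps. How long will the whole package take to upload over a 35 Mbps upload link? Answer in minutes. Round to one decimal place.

31.4 minutes

Audio: 504 kbps = 0.504 Mbps.
music video: 17.004 Mbps × 262 s = 4455.0 Mb
sports highlight package: 25.204 Mbps × 360 s = 9073.4 Mb
dashcam clip: 20.174 Mbps × 960 s = 19367.0 Mb
security camera export: 2.174 Mbps × 15240 s = 33131.8 Mb
Total: 66027.3 Mb = 8253.4 MB.
At 35 Mbps: 66027.3 / 35 = 1886 s ≈ 31.4 minutes.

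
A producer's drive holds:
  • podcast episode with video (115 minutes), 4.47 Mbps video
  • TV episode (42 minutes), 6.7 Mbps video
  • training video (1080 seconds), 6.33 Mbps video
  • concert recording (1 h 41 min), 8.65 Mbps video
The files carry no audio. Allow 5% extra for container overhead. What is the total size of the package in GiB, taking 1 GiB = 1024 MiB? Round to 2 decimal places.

13.08 GiB

podcast episode with video: 4.470 Mbps × 6900 s × 1.05 = 32385.2 Mb
TV episode: 6.700 Mbps × 2520 s × 1.05 = 17728.2 Mb
training video: 6.330 Mbps × 1080 s × 1.05 = 7178.2 Mb
concert recording: 8.650 Mbps × 6060 s × 1.05 = 55039.9 Mb
Total: 112331.5 Mb = 14041.4 MB.
= 13.08 GiB.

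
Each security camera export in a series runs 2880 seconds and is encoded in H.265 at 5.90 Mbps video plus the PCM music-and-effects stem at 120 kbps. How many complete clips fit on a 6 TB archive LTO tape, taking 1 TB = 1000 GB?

2768

Audio: 120 kbps = 0.120 Mbps.
Total bitrate: 6.020 Mbps.
Per item: 6.020 Mbps × 2880 s = 17,338 Mb = 2,167 MB.
Capacity: 6 TB = 48,000,000 Mb; 2768.55 items → 2768 complete.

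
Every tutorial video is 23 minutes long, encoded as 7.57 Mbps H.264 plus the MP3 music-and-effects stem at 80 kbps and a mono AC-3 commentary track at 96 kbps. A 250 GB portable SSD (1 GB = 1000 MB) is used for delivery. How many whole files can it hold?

23 min = 1380 s
Audio total: 80 + 96 = 176 kbps = 0.176 Mbps.
Total bitrate: 7.746 Mbps.
Per item: 7.746 Mbps × 1380 s = 10,689 Mb = 1,336 MB.
Capacity: 250 GB = 2,000,000 Mb; 187.10 items → 187 complete.

187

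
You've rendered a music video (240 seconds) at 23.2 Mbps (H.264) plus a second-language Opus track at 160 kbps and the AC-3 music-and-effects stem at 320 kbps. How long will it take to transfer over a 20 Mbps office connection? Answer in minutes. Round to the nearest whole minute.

Audio total: 160 + 320 = 480 kbps = 0.480 Mbps.
Total bitrate: 23.680 Mbps.
File: 23.680 Mbps × 240 s = 5683.2 Mb.
At 20 Mbps: 5683.2 / 20 = 284.2 s ≈ 4.74 minutes.

5 minutes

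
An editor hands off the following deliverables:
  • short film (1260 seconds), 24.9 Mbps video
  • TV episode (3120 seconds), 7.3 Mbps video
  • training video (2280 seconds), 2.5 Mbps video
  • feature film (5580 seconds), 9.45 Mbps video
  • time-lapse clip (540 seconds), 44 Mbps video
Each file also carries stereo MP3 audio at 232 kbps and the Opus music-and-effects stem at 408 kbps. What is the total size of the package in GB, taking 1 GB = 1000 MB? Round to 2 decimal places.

Audio total: 232 + 408 = 640 kbps = 0.640 Mbps.
short film: 25.540 Mbps × 1260 s = 32180.4 Mb
TV episode: 7.940 Mbps × 3120 s = 24772.8 Mb
training video: 3.140 Mbps × 2280 s = 7159.2 Mb
feature film: 10.090 Mbps × 5580 s = 56302.2 Mb
time-lapse clip: 44.640 Mbps × 540 s = 24105.6 Mb
Total: 144520.2 Mb = 18065.0 MB.
= 18.07 GB.

18.07 GB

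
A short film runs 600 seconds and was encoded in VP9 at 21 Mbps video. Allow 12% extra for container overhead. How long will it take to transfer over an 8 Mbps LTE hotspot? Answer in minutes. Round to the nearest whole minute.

29 minutes

File: 21.000 Mbps × 600 s = 12600.0 Mb.
With 12% container overhead: ×1.12. → 14112.0 Mb.
At 8 Mbps: 14112.0 / 8 = 1764.0 s ≈ 29.4 minutes.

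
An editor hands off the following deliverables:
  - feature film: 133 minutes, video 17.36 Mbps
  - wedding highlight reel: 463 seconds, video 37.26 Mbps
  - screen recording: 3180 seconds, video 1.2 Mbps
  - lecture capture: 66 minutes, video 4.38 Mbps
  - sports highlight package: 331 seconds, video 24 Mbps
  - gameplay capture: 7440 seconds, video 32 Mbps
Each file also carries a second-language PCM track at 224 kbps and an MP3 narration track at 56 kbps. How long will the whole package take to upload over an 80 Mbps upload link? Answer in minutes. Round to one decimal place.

89.5 minutes

Audio total: 224 + 56 = 280 kbps = 0.280 Mbps.
feature film: 17.640 Mbps × 7980 s = 140767.2 Mb
wedding highlight reel: 37.540 Mbps × 463 s = 17381.0 Mb
screen recording: 1.480 Mbps × 3180 s = 4706.4 Mb
lecture capture: 4.660 Mbps × 3960 s = 18453.6 Mb
sports highlight package: 24.280 Mbps × 331 s = 8036.7 Mb
gameplay capture: 32.280 Mbps × 7440 s = 240163.2 Mb
Total: 429508.1 Mb = 53688.5 MB.
At 80 Mbps: 429508.1 / 80 = 5369 s ≈ 89.5 minutes.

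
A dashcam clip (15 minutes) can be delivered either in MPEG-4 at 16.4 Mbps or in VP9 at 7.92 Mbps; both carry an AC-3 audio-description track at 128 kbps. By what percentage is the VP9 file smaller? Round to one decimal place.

51.3%

15 min = 900 s
Audio: 128 kbps = 0.128 Mbps.
MPEG-4: 16.528 Mbps × 900 s = 14875.2 Mb = 1.732 GiB.
VP9: 8.048 Mbps × 900 s = 7243.2 Mb = 0.843 GiB.
Reduction: (1 − 0.843/1.732) × 100 = 51.31%.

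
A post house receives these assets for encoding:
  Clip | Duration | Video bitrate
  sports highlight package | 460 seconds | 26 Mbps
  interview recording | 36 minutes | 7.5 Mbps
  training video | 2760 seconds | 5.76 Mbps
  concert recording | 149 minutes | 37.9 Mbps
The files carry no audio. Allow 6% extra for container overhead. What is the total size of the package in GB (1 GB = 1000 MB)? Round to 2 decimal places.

sports highlight package: 26.000 Mbps × 460 s × 1.06 = 12677.6 Mb
interview recording: 7.500 Mbps × 2160 s × 1.06 = 17172.0 Mb
training video: 5.760 Mbps × 2760 s × 1.06 = 16851.5 Mb
concert recording: 37.900 Mbps × 8940 s × 1.06 = 359155.6 Mb
Total: 405856.6 Mb = 50732.1 MB.
= 50.73 GB.

50.73 GB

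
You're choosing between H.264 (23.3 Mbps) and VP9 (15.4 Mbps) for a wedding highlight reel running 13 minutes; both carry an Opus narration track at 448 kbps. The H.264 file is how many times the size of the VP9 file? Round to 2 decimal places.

13 min = 780 s
Audio: 448 kbps = 0.448 Mbps.
H.264: 23.748 Mbps × 780 s = 18523.4 Mb = 2.156 GiB.
VP9: 15.848 Mbps × 780 s = 12361.4 Mb = 1.439 GiB.
Ratio: 2.156 / 1.439 = 1.498.

1.50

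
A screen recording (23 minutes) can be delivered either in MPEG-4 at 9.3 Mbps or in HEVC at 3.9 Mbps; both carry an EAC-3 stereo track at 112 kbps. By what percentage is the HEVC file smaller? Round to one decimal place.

57.4%

23 min = 1380 s
Audio: 112 kbps = 0.112 Mbps.
MPEG-4: 9.412 Mbps × 1380 s = 12988.6 Mb = 1.512 GiB.
HEVC: 4.012 Mbps × 1380 s = 5536.6 Mb = 0.645 GiB.
Reduction: (1 − 0.645/1.512) × 100 = 57.37%.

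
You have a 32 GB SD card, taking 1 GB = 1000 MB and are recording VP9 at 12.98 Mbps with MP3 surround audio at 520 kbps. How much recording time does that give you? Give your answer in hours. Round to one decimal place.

Audio: 520 kbps = 0.520 Mbps.
Total bitrate: 12.98 + 0.520 = 13.500 Mbps.
Capacity: 32 GB = 256,000 Mb.
Recording time: 256,000 / 13.500 = 18,963 s ≈ 5.27 hours.

5.3 hours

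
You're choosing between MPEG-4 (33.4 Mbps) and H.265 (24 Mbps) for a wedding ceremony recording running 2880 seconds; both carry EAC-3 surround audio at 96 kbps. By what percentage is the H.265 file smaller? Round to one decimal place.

28.1%

Audio: 96 kbps = 0.096 Mbps.
MPEG-4: 33.496 Mbps × 2880 s = 96468.5 Mb = 12.059 GB.
H.265: 24.096 Mbps × 2880 s = 69396.5 Mb = 8.675 GB.
Reduction: (1 − 8.675/12.059) × 100 = 28.06%.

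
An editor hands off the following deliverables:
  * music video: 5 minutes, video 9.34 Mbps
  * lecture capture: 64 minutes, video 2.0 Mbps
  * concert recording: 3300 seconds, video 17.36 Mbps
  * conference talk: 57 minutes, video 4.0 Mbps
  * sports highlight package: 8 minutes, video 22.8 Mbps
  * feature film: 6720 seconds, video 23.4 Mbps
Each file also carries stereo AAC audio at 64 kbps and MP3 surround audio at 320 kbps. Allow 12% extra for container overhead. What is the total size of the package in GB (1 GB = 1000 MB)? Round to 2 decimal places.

Audio total: 64 + 320 = 384 kbps = 0.384 Mbps.
music video: 9.724 Mbps × 300 s × 1.12 = 3267.3 Mb
lecture capture: 2.384 Mbps × 3840 s × 1.12 = 10253.1 Mb
concert recording: 17.744 Mbps × 3300 s × 1.12 = 65581.8 Mb
conference talk: 4.384 Mbps × 3420 s × 1.12 = 16792.5 Mb
sports highlight package: 23.184 Mbps × 480 s × 1.12 = 12463.7 Mb
feature film: 23.784 Mbps × 6720 s × 1.12 = 179007.9 Mb
Total: 287366.3 Mb = 35920.8 MB.
= 35.92 GB.

35.92 GB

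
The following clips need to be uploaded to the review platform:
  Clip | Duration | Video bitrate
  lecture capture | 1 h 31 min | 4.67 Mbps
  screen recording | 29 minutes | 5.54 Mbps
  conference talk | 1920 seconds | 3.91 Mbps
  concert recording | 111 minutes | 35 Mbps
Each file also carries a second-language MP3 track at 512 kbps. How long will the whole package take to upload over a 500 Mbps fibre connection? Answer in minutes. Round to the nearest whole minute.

9 minutes

Audio: 512 kbps = 0.512 Mbps.
lecture capture: 5.182 Mbps × 5460 s = 28293.7 Mb
screen recording: 6.052 Mbps × 1740 s = 10530.5 Mb
conference talk: 4.422 Mbps × 1920 s = 8490.2 Mb
concert recording: 35.512 Mbps × 6660 s = 236509.9 Mb
Total: 283824.4 Mb = 35478.0 MB.
At 500 Mbps: 283824.4 / 500 = 568 s ≈ 9.46 minutes.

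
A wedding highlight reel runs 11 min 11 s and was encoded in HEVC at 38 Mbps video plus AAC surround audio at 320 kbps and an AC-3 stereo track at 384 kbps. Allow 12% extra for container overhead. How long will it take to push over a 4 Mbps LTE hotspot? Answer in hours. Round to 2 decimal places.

11 min 11 s = 671 s
Audio total: 320 + 384 = 704 kbps = 0.704 Mbps.
Total bitrate: 38.704 Mbps.
File: 38.704 Mbps × 671 s = 25970.4 Mb.
With 12% container overhead: ×1.12. → 29086.8 Mb.
At 4 Mbps: 29086.8 / 4 = 7271.7 s ≈ 2.02 hours.

2.02 hours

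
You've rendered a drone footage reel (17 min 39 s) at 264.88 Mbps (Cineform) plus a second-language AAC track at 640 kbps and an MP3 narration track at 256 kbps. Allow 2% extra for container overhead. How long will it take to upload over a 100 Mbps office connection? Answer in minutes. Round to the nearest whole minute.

17 min 39 s = 1059 s
Audio total: 640 + 256 = 896 kbps = 0.896 Mbps.
Total bitrate: 265.776 Mbps.
File: 265.776 Mbps × 1059 s = 281456.8 Mb.
With 2% container overhead: ×1.02. → 287085.9 Mb.
At 100 Mbps: 287085.9 / 100 = 2870.9 s ≈ 47.8 minutes.

48 minutes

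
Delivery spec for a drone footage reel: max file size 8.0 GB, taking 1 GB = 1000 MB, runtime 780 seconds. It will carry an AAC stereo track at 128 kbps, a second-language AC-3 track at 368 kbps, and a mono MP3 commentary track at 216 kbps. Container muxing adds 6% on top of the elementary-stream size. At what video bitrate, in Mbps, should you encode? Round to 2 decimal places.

76.69 Mbps

Budget: 8.0 GB = 64000.0 Mb.
Stream payload after overhead: 64000.0 / 1.06 = 60377.4 Mb.
Total bitrate budget: 60377.4 Mb / 780 s = 77.407 Mbps.
Audio total: 128 + 368 + 216 = 712 kbps = 0.712 Mbps.
Video: 77.407 − 0.712 = 76.695 Mbps.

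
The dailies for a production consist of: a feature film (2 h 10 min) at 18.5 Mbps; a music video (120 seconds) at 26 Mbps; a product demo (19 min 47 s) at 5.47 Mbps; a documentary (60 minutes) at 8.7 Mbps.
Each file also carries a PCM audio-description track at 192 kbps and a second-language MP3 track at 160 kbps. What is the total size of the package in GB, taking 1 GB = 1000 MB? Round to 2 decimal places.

23.71 GB

Audio total: 192 + 160 = 352 kbps = 0.352 Mbps.
feature film: 18.852 Mbps × 7800 s = 147045.6 Mb
music video: 26.352 Mbps × 120 s = 3162.2 Mb
product demo: 5.822 Mbps × 1187 s = 6910.7 Mb
documentary: 9.052 Mbps × 3600 s = 32587.2 Mb
Total: 189705.8 Mb = 23713.2 MB.
= 23.71 GB.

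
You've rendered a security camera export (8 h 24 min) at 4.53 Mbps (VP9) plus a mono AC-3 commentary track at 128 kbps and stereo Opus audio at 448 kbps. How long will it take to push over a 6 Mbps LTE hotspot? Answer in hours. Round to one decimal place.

8 h 24 min = 504 min = 30240 s
Audio total: 128 + 448 = 576 kbps = 0.576 Mbps.
Total bitrate: 5.106 Mbps.
File: 5.106 Mbps × 30240 s = 154405.4 Mb.
At 6 Mbps: 154405.4 / 6 = 25734.2 s ≈ 7.15 hours.

7.1 hours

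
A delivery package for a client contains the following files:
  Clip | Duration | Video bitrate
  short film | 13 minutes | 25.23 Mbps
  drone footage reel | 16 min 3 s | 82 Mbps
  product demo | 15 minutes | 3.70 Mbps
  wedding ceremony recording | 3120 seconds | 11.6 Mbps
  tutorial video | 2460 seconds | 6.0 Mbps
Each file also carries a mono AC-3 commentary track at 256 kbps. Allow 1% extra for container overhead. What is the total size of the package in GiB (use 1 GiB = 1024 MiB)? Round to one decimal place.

18.2 GiB

Audio: 256 kbps = 0.256 Mbps.
short film: 25.486 Mbps × 780 s × 1.01 = 20077.9 Mb
drone footage reel: 82.256 Mbps × 963 s × 1.01 = 80004.7 Mb
product demo: 3.956 Mbps × 900 s × 1.01 = 3596.0 Mb
wedding ceremony recording: 11.856 Mbps × 3120 s × 1.01 = 37360.6 Mb
tutorial video: 6.256 Mbps × 2460 s × 1.01 = 15543.7 Mb
Total: 156582.8 Mb = 19572.9 MB.
= 18.23 GiB.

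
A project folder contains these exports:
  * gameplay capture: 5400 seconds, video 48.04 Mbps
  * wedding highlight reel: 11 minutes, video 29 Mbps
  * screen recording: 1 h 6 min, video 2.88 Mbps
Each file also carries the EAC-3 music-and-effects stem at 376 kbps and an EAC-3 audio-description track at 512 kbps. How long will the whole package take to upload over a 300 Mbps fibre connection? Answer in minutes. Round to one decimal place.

16.6 minutes

Audio total: 376 + 512 = 888 kbps = 0.888 Mbps.
gameplay capture: 48.928 Mbps × 5400 s = 264211.2 Mb
wedding highlight reel: 29.888 Mbps × 660 s = 19726.1 Mb
screen recording: 3.768 Mbps × 3960 s = 14921.3 Mb
Total: 298858.6 Mb = 37357.3 MB.
At 300 Mbps: 298858.6 / 300 = 996 s ≈ 16.6 minutes.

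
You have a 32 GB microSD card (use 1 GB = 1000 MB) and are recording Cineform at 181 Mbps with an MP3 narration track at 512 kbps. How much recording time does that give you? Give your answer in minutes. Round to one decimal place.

Audio: 512 kbps = 0.512 Mbps.
Total bitrate: 181 + 0.512 = 181.512 Mbps.
Capacity: 32 GB = 256,000 Mb.
Recording time: 256,000 / 181.512 = 1,410 s ≈ 23.5 minutes.

23.5 minutes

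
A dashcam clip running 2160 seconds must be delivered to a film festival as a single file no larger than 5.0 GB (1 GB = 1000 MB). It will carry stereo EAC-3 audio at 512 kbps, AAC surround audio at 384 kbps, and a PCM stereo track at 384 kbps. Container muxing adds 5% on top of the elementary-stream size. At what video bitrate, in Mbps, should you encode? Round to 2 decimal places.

16.36 Mbps

Budget: 5.0 GB = 40000.0 Mb.
Stream payload after overhead: 40000.0 / 1.05 = 38095.2 Mb.
Total bitrate budget: 38095.2 Mb / 2160 s = 17.637 Mbps.
Audio total: 512 + 384 + 384 = 1280 kbps = 1.280 Mbps.
Video: 17.637 − 1.280 = 16.357 Mbps.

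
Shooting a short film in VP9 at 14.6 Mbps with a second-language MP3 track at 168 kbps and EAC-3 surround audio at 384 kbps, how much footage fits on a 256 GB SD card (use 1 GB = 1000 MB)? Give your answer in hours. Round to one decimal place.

37.5 hours

Audio total: 168 + 384 = 552 kbps = 0.552 Mbps.
Total bitrate: 14.6 + 0.552 = 15.152 Mbps.
Capacity: 256 GB = 2,048,000 Mb.
Recording time: 2,048,000 / 15.152 = 135,164 s ≈ 37.5 hours.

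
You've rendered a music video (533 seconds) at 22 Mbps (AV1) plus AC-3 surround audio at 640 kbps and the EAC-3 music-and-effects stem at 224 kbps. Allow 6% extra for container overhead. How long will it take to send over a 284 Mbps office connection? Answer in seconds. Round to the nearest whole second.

Audio total: 640 + 224 = 864 kbps = 0.864 Mbps.
Total bitrate: 22.864 Mbps.
File: 22.864 Mbps × 533 s = 12186.5 Mb.
With 6% container overhead: ×1.06. → 12917.7 Mb.
At 284 Mbps: 12917.7 / 284 = 45.5 s ≈ 45.5 seconds.

45 seconds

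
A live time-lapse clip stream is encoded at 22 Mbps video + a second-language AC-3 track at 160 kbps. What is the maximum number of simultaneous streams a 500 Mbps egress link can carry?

22

Audio: 160 kbps = 0.160 Mbps.
Per-viewer media rate: 22.160 Mbps.
500 Mbps = 500.0 Mbps; 500.0 / 22.160 = 22.56 → 22 viewers.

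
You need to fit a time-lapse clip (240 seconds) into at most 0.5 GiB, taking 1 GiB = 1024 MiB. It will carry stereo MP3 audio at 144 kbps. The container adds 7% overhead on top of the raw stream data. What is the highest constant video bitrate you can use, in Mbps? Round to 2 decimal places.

16.58 Mbps

Budget: 0.5 GiB = 4295.0 Mb.
Stream payload after overhead: 4295.0 / 1.07 = 4014.0 Mb.
Total bitrate budget: 4014.0 Mb / 240 s = 16.725 Mbps.
Audio: 144 kbps = 0.144 Mbps.
Video: 16.725 − 0.144 = 16.581 Mbps.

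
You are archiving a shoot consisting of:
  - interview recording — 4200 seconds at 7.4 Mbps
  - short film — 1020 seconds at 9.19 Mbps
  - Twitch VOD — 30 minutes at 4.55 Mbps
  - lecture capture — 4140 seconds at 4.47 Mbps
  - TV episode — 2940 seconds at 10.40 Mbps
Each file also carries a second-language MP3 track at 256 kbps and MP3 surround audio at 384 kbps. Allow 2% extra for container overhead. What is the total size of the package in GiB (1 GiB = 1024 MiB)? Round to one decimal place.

12.7 GiB

Audio total: 256 + 384 = 640 kbps = 0.640 Mbps.
interview recording: 8.040 Mbps × 4200 s × 1.02 = 34443.4 Mb
short film: 9.830 Mbps × 1020 s × 1.02 = 10227.1 Mb
Twitch VOD: 5.190 Mbps × 1800 s × 1.02 = 9528.8 Mb
lecture capture: 5.110 Mbps × 4140 s × 1.02 = 21578.5 Mb
TV episode: 11.040 Mbps × 2940 s × 1.02 = 33106.8 Mb
Total: 108884.6 Mb = 13610.6 MB.
= 12.68 GiB.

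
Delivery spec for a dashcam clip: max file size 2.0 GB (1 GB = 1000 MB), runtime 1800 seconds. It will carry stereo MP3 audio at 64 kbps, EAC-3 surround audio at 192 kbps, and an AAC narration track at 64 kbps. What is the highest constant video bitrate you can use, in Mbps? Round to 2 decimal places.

8.57 Mbps

Budget: 2.0 GB = 16000.0 Mb.
Total bitrate budget: 16000.0 Mb / 1800 s = 8.889 Mbps.
Audio total: 64 + 192 + 64 = 320 kbps = 0.320 Mbps.
Video: 8.889 − 0.320 = 8.569 Mbps.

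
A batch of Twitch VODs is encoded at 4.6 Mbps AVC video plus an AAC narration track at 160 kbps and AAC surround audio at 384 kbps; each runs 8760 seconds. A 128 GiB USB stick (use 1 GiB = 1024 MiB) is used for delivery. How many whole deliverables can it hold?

Audio total: 160 + 384 = 544 kbps = 0.544 Mbps.
Total bitrate: 5.144 Mbps.
Per item: 5.144 Mbps × 8760 s = 45,061 Mb = 5,633 MB.
Capacity: 128 GiB = 1,099,512 Mb; 24.40 items → 24 complete.

24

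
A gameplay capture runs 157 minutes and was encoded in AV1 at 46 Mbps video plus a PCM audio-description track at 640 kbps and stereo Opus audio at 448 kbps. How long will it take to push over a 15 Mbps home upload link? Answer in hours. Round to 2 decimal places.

8.21 hours

157 min = 9420 s
Audio total: 640 + 448 = 1088 kbps = 1.088 Mbps.
Total bitrate: 47.088 Mbps.
File: 47.088 Mbps × 9420 s = 443569.0 Mb.
At 15 Mbps: 443569.0 / 15 = 29571.3 s ≈ 8.21 hours.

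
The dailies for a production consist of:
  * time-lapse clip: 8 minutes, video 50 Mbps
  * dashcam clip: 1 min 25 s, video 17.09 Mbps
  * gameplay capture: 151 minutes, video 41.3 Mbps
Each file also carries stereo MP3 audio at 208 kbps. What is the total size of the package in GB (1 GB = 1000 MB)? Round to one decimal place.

Audio: 208 kbps = 0.208 Mbps.
time-lapse clip: 50.208 Mbps × 480 s = 24099.8 Mb
dashcam clip: 17.298 Mbps × 85 s = 1470.3 Mb
gameplay capture: 41.508 Mbps × 9060 s = 376062.5 Mb
Total: 401632.7 Mb = 50204.1 MB.
= 50.20 GB.

50.2 GB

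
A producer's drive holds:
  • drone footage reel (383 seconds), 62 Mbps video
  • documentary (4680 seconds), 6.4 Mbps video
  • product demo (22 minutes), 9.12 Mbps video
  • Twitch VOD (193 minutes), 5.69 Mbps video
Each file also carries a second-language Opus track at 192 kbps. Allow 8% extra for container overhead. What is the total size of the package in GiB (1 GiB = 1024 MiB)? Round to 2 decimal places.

Audio: 192 kbps = 0.192 Mbps.
drone footage reel: 62.192 Mbps × 383 s × 1.08 = 25725.1 Mb
documentary: 6.592 Mbps × 4680 s × 1.08 = 33318.6 Mb
product demo: 9.312 Mbps × 1320 s × 1.08 = 13275.2 Mb
Twitch VOD: 5.882 Mbps × 11580 s × 1.08 = 73562.6 Mb
Total: 145881.5 Mb = 18235.2 MB.
= 16.98 GiB.

16.98 GiB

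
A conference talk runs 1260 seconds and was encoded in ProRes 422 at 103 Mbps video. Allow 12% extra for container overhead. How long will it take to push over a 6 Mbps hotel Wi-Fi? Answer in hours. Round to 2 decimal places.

File: 103.000 Mbps × 1260 s = 129780.0 Mb.
With 12% container overhead: ×1.12. → 145353.6 Mb.
At 6 Mbps: 145353.6 / 6 = 24225.6 s ≈ 6.73 hours.

6.73 hours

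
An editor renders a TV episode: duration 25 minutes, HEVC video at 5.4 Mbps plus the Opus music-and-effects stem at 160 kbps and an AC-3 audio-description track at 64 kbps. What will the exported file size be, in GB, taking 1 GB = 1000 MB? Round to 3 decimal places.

25 min = 1500 s
Audio total: 160 + 64 = 224 kbps = 0.224 Mbps.
Total bitrate: 5.4 + 0.224 = 5.624 Mbps.
Stream data: 5.624 Mbps × 1500 s = 8436.0 Mb.
8,436 Mb ÷ 8 = 1,054 MB → 1.054 GB.

1.055 GB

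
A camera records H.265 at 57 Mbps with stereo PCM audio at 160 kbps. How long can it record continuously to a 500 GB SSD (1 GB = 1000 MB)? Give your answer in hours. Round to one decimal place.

Audio: 160 kbps = 0.160 Mbps.
Total bitrate: 57 + 0.160 = 57.160 Mbps.
Capacity: 500 GB = 4,000,000 Mb.
Recording time: 4,000,000 / 57.160 = 69,979 s ≈ 19.4 hours.

19.4 hours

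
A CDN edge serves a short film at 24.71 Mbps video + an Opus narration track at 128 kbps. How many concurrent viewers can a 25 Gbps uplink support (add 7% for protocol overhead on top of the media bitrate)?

Audio: 128 kbps = 0.128 Mbps.
Per-viewer media rate: 24.838 Mbps.
On the wire with 7% overhead: 26.577 Mbps.
25 Gbps = 25,000 Mbps; 25,000 / 26.577 = 940.68 → 940 viewers.

940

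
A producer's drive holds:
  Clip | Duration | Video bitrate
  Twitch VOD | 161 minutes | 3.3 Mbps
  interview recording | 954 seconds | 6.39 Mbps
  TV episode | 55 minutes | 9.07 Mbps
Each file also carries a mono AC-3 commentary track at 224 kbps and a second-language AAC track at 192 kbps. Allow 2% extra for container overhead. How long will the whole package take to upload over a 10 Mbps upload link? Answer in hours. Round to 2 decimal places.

2.09 hours

Audio total: 224 + 192 = 416 kbps = 0.416 Mbps.
Twitch VOD: 3.716 Mbps × 9660 s × 1.02 = 36614.5 Mb
interview recording: 6.806 Mbps × 954 s × 1.02 = 6622.8 Mb
TV episode: 9.486 Mbps × 3300 s × 1.02 = 31929.9 Mb
Total: 75167.1 Mb = 9395.9 MB.
At 10 Mbps: 75167.1 / 10 = 7517 s ≈ 2.09 hours.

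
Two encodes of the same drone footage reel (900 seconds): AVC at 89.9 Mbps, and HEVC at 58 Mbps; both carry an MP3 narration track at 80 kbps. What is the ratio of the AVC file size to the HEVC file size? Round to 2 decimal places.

1.55

Audio: 80 kbps = 0.080 Mbps.
AVC: 89.980 Mbps × 900 s = 80982.0 Mb = 10.123 GB.
HEVC: 58.080 Mbps × 900 s = 52272.0 Mb = 6.534 GB.
Ratio: 10.123 / 6.534 = 1.549.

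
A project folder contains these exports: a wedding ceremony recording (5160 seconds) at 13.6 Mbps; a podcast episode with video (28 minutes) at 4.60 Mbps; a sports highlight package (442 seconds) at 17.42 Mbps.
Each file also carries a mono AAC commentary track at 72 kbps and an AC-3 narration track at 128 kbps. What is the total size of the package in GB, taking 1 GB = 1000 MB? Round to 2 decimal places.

Audio total: 72 + 128 = 200 kbps = 0.200 Mbps.
wedding ceremony recording: 13.800 Mbps × 5160 s = 71208.0 Mb
podcast episode with video: 4.800 Mbps × 1680 s = 8064.0 Mb
sports highlight package: 17.620 Mbps × 442 s = 7788.0 Mb
Total: 87060.0 Mb = 10882.5 MB.
= 10.88 GB.

10.88 GB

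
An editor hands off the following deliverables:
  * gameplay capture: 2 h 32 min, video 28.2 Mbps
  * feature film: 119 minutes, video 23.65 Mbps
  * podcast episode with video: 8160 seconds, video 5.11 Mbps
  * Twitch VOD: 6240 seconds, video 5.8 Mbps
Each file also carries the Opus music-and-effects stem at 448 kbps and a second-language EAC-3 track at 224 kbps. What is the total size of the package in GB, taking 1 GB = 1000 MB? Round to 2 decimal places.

Audio total: 448 + 224 = 672 kbps = 0.672 Mbps.
gameplay capture: 28.872 Mbps × 9120 s = 263312.6 Mb
feature film: 24.322 Mbps × 7140 s = 173659.1 Mb
podcast episode with video: 5.782 Mbps × 8160 s = 47181.1 Mb
Twitch VOD: 6.472 Mbps × 6240 s = 40385.3 Mb
Total: 524538.1 Mb = 65567.3 MB.
= 65.57 GB.

65.57 GB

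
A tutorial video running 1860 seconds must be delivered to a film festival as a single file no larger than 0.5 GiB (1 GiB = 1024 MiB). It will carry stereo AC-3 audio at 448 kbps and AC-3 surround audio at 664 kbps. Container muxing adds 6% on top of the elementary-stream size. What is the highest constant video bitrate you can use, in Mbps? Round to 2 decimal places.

1.07 Mbps

Budget: 0.5 GiB = 4295.0 Mb.
Stream payload after overhead: 4295.0 / 1.06 = 4051.9 Mb.
Total bitrate budget: 4051.9 Mb / 1860 s = 2.178 Mbps.
Audio total: 448 + 664 = 1112 kbps = 1.112 Mbps.
Video: 2.178 − 1.112 = 1.066 Mbps.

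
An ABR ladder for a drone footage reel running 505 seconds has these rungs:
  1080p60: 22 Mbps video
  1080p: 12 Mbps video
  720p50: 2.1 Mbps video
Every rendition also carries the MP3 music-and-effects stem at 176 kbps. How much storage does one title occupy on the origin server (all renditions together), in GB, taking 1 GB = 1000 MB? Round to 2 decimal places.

2.31 GB

Audio: 176 kbps = 0.176 Mbps.
Sum of rendition bitrates: (22+0.176) + (12+0.176) + (2.1+0.176) = 36.628 Mbps.
× 505 s = 18,497 Mb = 2,312 MB = 2.312 GB.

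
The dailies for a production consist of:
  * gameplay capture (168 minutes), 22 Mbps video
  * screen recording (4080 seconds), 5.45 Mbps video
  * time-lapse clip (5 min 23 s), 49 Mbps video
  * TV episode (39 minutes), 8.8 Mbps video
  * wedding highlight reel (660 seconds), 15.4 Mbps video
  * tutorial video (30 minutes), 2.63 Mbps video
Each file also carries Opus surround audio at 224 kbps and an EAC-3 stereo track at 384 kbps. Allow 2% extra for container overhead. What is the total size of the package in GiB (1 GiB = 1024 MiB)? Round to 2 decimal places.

36.46 GiB

Audio total: 224 + 384 = 608 kbps = 0.608 Mbps.
gameplay capture: 22.608 Mbps × 10080 s × 1.02 = 232446.4 Mb
screen recording: 6.058 Mbps × 4080 s × 1.02 = 25211.0 Mb
time-lapse clip: 49.608 Mbps × 323 s × 1.02 = 16343.9 Mb
TV episode: 9.408 Mbps × 2340 s × 1.02 = 22455.0 Mb
wedding highlight reel: 16.008 Mbps × 660 s × 1.02 = 10776.6 Mb
tutorial video: 3.238 Mbps × 1800 s × 1.02 = 5945.0 Mb
Total: 313177.8 Mb = 39147.2 MB.
= 36.46 GiB.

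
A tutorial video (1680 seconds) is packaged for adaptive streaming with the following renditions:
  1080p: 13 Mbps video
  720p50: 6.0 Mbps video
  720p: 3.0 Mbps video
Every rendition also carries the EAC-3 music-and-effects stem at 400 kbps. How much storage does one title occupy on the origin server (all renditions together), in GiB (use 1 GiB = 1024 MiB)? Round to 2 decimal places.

Audio: 400 kbps = 0.400 Mbps.
Sum of rendition bitrates: (13+0.400) + (6.0+0.400) + (3.0+0.400) = 23.200 Mbps.
× 1680 s = 38,976 Mb = 4,872 MB = 4.537 GiB.

4.54 GiB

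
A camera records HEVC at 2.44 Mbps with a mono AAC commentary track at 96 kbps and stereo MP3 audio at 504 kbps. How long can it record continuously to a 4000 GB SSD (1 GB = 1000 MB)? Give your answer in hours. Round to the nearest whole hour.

2924 hours

Audio total: 96 + 504 = 600 kbps = 0.600 Mbps.
Total bitrate: 2.44 + 0.600 = 3.040 Mbps.
Capacity: 4000 GB = 32,000,000 Mb.
Recording time: 32,000,000 / 3.040 = 10,526,316 s ≈ 2,924 hours.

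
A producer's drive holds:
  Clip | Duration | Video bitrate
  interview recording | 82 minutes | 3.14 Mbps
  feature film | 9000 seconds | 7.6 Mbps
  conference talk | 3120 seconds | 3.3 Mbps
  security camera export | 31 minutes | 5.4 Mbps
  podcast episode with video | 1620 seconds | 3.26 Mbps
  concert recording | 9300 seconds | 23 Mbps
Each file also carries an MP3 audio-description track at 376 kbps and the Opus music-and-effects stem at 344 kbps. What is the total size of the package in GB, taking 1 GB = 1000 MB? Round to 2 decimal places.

43.11 GB

Audio total: 376 + 344 = 720 kbps = 0.720 Mbps.
interview recording: 3.860 Mbps × 4920 s = 18991.2 Mb
feature film: 8.320 Mbps × 9000 s = 74880.0 Mb
conference talk: 4.020 Mbps × 3120 s = 12542.4 Mb
security camera export: 6.120 Mbps × 1860 s = 11383.2 Mb
podcast episode with video: 3.980 Mbps × 1620 s = 6447.6 Mb
concert recording: 23.720 Mbps × 9300 s = 220596.0 Mb
Total: 344840.4 Mb = 43105.1 MB.
= 43.11 GB.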